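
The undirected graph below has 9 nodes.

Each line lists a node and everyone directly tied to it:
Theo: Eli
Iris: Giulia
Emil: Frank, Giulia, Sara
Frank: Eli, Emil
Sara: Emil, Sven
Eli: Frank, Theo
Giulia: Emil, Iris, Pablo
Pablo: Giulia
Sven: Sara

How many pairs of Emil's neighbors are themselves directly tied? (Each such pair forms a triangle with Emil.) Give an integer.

Emil's neighbors are Frank, Giulia, and Sara, but none of them are tied to each other, so no triangle contains Emil.

0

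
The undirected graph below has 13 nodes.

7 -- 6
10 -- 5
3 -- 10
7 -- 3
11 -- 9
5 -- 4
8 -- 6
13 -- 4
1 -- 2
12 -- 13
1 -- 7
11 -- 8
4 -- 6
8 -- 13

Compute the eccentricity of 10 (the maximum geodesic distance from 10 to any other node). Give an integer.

Distances from 10: 1:3, 2:4, 3:1, 4:2, 5:1, 6:3, 7:2, 8:4, 9:6, 11:5, 12:4, 13:3.
The largest is 6 (to 9), so the eccentricity of 10 is 6.

6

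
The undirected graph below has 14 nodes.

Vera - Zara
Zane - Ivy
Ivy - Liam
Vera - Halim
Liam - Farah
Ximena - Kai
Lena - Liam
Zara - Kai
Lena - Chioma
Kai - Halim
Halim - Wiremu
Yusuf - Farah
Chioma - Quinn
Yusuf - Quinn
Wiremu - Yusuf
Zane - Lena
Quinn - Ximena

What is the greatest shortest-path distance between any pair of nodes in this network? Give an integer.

7

Eccentricity of each node (its greatest distance to any other): Chioma:5, Farah:5, Halim:6, Ivy:7, Kai:6, Lena:6, Liam:6, Quinn:4, Vera:7, Wiremu:5, Ximena:5, Yusuf:4, Zane:7, Zara:7.
The maximum eccentricity is 7, realized for instance by the pair Vera–Zane via Vera – Halim – Wiremu – Yusuf – Farah – Liam – Lena – Zane. So the diameter is 7.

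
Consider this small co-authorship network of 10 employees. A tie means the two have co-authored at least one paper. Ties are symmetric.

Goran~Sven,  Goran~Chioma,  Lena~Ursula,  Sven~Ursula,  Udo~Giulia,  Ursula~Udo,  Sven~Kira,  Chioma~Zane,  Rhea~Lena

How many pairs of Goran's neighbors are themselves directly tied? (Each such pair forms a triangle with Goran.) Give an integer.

Goran's neighbors are Chioma and Sven, but none of them are tied to each other, so no triangle contains Goran.

0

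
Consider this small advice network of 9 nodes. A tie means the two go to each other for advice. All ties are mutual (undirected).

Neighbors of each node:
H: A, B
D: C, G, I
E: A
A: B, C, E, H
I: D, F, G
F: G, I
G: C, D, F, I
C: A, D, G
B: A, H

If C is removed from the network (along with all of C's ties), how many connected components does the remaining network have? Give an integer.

Without C, the remaining ties split the others into: {A, B, E, H}; {D, F, G, I}.
That's 2 separate components.

2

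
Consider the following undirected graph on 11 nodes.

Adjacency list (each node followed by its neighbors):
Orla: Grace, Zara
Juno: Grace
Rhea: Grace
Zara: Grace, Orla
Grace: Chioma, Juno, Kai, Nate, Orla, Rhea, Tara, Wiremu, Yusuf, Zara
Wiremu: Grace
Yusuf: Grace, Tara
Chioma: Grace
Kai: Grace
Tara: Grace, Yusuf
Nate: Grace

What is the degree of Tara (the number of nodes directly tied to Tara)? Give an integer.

Tara is directly tied to Grace and Yusuf. That is 2 neighbors, so the degree of Tara is 2.

2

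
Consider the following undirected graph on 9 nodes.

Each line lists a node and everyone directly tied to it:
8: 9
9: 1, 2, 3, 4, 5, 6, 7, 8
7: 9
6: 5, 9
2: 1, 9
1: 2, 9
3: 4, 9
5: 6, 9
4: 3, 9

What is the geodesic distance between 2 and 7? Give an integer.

2

One shortest route is 2 – 9 – 7, which uses 2 edges, and 2 and 7 are not directly tied, so nothing shorter exists. So d(2,7) = 2.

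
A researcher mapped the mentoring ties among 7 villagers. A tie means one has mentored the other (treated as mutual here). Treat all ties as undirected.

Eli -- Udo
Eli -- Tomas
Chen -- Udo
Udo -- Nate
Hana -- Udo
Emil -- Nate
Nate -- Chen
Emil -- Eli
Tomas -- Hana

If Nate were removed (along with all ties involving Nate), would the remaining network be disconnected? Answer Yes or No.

Even without Nate, every remaining node can still reach every other (the residual graph is connected), so Nate is not a cut vertex.

No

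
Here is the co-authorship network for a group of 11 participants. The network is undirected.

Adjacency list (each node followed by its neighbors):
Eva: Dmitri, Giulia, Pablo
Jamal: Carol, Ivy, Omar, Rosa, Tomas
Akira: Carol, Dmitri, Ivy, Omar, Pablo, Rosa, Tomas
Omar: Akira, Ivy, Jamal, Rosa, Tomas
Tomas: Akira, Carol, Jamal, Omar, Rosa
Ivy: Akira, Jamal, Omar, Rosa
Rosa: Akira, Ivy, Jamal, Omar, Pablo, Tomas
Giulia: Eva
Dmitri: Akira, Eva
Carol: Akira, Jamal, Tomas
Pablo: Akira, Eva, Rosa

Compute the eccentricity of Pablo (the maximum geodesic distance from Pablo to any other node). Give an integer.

Distances from Pablo: Akira:1, Carol:2, Dmitri:2, Eva:1, Giulia:2, Ivy:2, Jamal:2, Omar:2, Rosa:1, Tomas:2.
The largest is 2 (to Tomas, Omar, Ivy, Jamal, Giulia, Dmitri, and Carol), so the eccentricity of Pablo is 2.

2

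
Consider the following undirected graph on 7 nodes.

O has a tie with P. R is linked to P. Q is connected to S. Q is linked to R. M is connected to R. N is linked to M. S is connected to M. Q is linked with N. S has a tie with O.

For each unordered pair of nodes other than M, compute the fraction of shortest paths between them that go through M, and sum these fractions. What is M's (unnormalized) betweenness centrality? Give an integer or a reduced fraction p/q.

5/2

Pairs whose geodesics pass through M — N–S: 1/2; N–O: 1/2; N–P: 1/2; N–R: 1/2; S–R: 1/2.
All other pairs contribute 0.
Summing the contributions gives betweenness(M) = 5/2.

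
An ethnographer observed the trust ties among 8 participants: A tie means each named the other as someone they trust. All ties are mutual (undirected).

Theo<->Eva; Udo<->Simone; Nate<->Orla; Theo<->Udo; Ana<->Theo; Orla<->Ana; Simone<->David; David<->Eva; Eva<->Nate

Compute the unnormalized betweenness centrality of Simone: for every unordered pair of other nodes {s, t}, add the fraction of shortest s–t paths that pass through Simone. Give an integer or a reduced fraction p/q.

1

Pairs whose geodesics pass through Simone — Udo–David: 1.
All other pairs contribute 0.
Summing the contributions gives betweenness(Simone) = 1.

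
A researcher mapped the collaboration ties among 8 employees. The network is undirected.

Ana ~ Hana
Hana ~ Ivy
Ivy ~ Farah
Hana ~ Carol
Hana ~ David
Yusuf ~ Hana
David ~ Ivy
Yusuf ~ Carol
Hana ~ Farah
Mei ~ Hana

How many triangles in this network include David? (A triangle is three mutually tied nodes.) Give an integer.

David's neighbors: Hana and Ivy.
Neighbor pairs that are themselves tied: David–Hana–Ivy. Each forms one triangle with David, for 1 in total.

1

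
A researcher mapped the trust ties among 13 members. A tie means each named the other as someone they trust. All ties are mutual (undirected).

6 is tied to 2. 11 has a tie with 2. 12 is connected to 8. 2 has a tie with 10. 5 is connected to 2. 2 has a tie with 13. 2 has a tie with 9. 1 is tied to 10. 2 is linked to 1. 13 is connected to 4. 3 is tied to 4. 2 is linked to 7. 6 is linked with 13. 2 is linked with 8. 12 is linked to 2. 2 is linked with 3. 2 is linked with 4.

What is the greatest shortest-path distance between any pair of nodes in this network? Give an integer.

Eccentricity of each node (its greatest distance to any other): 1:2, 2:1, 3:2, 4:2, 5:2, 6:2, 7:2, 8:2, 9:2, 10:2, 11:2, 12:2, 13:2.
The maximum eccentricity is 2, realized for instance by the pair 4–12 via 4 – 2 – 12. So the diameter is 2.

2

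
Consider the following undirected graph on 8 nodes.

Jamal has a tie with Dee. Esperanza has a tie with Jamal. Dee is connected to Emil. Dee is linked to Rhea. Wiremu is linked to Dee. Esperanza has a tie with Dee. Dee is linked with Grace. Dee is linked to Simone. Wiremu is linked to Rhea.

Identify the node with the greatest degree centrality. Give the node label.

Degrees — Dee:7, Emil:1, Esperanza:2, Grace:1, Jamal:2, Rhea:2, Simone:1, Wiremu:2.
The maximum is 7, attained only by Dee.

Dee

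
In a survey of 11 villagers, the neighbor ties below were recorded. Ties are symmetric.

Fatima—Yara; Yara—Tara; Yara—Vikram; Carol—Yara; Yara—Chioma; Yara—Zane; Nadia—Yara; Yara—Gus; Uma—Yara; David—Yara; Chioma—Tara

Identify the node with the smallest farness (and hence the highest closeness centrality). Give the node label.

Yara

Farness (sum of distances to all others) for each node — Carol:19, Chioma:18, David:19, Fatima:19, Gus:19, Nadia:19, Tara:18, Uma:19, Vikram:19, Yara:10, Zane:19.
The smallest farness is 10, for Yara, so Yara has the highest closeness.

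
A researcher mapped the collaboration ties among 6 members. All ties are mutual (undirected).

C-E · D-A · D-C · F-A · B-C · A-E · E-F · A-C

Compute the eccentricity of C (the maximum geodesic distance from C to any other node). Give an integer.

Distances from C: A:1, B:1, D:1, E:1, F:2.
The largest is 2 (to F), so the eccentricity of C is 2.

2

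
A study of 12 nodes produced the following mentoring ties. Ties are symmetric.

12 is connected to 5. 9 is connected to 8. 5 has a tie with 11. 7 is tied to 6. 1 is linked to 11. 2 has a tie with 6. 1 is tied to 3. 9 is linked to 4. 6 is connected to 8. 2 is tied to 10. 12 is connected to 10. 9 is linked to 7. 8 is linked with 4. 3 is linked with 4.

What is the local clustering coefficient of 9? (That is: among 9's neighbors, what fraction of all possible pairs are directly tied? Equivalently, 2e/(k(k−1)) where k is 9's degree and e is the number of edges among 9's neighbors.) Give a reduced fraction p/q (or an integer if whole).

1/3

9's neighbors: 4, 7, and 8 (k = 3).
Possible neighbor pairs: C(3,2) = 3. Edges among them: 4–8 → e = 1.
Clustering(9) = 1/3.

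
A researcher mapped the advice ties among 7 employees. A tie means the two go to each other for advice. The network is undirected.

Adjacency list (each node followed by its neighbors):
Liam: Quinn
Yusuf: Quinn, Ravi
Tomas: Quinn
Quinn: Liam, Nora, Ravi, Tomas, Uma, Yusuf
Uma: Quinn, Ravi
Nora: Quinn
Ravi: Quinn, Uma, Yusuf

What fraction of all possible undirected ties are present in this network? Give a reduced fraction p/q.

There are 8 edges and 7 nodes, so the maximum possible is C(7,2) = 21.
Density = 8/21.

8/21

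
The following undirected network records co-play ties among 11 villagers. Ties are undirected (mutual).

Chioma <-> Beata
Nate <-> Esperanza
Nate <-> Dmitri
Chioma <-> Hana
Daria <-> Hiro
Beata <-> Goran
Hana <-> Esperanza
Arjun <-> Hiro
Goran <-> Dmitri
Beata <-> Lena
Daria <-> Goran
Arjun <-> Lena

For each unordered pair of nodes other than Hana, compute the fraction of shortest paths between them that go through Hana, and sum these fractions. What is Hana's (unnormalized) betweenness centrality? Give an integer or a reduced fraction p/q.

5

Pairs whose geodesics pass through Hana — Nate–Chioma: 1; Esperanza–Chioma: 1; Esperanza–Beata: 1; Esperanza–Lena: 1; Esperanza–Arjun: 1.
All other pairs contribute 0.
Summing the contributions gives betweenness(Hana) = 5.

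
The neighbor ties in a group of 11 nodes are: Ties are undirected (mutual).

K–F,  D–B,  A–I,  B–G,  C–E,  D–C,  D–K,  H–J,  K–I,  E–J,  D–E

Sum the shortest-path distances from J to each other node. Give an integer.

Distances from J: A:5, B:3, C:2, D:2, E:1, F:4, G:4, H:1, I:4, K:3.
Sum = 5 + 3 + 2 + 2 + 1 + 4 + 4 + 1 + 4 + 3 = 29.

29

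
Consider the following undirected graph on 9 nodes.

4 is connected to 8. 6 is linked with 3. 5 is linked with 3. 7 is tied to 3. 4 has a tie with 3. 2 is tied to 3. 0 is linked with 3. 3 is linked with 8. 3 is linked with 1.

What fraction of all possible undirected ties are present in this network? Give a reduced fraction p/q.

1/4

There are 9 edges and 9 nodes, so the maximum possible is C(9,2) = 36.
Density = 9/36 = 1/4.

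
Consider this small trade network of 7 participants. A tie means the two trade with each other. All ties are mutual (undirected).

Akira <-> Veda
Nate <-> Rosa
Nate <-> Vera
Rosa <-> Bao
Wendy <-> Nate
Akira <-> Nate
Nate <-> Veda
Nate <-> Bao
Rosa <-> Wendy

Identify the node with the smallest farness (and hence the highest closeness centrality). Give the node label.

Nate

Farness (sum of distances to all others) for each node — Akira:10, Bao:10, Nate:6, Rosa:9, Veda:10, Vera:11, Wendy:10.
The smallest farness is 6, for Nate, so Nate has the highest closeness.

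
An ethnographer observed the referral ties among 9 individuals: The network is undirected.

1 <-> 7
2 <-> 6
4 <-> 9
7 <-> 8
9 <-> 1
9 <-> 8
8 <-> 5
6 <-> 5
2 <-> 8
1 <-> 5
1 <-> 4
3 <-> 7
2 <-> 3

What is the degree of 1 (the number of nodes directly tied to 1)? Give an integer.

1 is directly tied to 4, 5, 7, and 9. That is 4 neighbors, so the degree of 1 is 4.

4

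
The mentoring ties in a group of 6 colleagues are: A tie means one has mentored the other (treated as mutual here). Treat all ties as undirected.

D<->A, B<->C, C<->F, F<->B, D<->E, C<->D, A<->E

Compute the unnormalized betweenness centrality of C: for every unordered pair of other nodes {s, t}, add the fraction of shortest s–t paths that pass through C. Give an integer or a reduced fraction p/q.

6

Pairs whose geodesics pass through C — A–F: 1; A–B: 1; D–F: 1; D–B: 1; E–F: 1; E–B: 1.
All other pairs contribute 0.
Summing the contributions gives betweenness(C) = 6.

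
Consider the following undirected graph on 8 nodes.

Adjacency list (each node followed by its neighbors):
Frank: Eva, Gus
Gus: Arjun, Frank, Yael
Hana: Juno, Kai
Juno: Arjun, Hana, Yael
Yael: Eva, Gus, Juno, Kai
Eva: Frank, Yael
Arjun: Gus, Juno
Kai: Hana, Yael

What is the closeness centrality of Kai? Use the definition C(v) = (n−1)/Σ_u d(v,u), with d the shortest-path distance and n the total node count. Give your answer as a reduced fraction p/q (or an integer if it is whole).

Distances from Kai: Arjun:3, Eva:2, Frank:3, Gus:2, Hana:1, Juno:2, Yael:1. Sum = 14.
n = 8, so closeness = 7/14 = 1/2.

1/2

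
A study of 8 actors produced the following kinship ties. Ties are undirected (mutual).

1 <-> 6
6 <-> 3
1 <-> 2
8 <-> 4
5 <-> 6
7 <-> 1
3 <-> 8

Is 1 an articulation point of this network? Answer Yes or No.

Removing 1 leaves {7} with no path to {3, 4, 5, 6, and 8}, so the network splits into 3 components. 1 is a cut vertex.

Yes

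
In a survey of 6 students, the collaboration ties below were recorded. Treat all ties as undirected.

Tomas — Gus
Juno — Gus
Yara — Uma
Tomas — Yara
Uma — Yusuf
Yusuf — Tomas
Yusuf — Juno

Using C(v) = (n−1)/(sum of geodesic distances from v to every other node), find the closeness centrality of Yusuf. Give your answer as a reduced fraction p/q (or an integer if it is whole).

Distances from Yusuf: Gus:2, Juno:1, Tomas:1, Uma:1, Yara:2. Sum = 7.
n = 6, so closeness = 5/7.

5/7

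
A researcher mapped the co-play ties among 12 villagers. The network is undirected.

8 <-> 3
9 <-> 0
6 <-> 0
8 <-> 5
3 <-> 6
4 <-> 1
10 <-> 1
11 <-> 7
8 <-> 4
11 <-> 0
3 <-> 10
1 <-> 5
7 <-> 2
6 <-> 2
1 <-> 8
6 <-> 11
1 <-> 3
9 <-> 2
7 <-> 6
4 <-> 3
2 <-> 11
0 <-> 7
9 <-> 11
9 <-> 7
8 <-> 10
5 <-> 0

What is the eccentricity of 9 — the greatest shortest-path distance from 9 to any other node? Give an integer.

Distances from 9: 0:1, 1:3, 2:1, 3:3, 4:4, 5:2, 6:2, 7:1, 8:3, 10:4, 11:1.
The largest is 4 (to 4 and 10), so the eccentricity of 9 is 4.

4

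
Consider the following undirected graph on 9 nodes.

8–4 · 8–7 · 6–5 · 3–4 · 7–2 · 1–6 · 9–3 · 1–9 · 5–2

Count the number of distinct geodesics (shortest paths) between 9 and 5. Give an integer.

1

The shortest distance is 3, and the only length-3 path is 9–1–6–5. So there is exactly 1 shortest path.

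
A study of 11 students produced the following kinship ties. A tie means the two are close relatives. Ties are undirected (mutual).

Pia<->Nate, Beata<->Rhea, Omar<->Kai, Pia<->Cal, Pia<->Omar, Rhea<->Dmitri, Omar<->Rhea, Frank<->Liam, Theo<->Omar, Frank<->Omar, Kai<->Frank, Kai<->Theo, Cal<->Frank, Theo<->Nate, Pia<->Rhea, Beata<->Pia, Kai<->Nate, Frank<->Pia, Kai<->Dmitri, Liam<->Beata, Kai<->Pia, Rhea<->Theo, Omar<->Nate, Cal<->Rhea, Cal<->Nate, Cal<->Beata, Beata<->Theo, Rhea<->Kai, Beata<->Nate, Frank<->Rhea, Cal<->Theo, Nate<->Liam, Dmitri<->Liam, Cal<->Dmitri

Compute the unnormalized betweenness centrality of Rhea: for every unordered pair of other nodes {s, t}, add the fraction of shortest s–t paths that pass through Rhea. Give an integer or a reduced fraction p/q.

197/60

Pairs whose geodesics pass through Rhea — Pia–Theo: 1/6; Pia–Dmitri: 1/3; Omar–Dmitri: 1/2; Omar–Cal: 1/5; Omar–Beata: 1/4; Kai–Cal: 1/6; Kai–Beata: 1/4; Frank–Theo: 1/4; Frank–Dmitri: 1/4; Frank–Beata: 1/4; Theo–Dmitri: 1/3; Dmitri–Beata: 1/3.
All other pairs contribute 0.
Summing the contributions gives betweenness(Rhea) = 197/60.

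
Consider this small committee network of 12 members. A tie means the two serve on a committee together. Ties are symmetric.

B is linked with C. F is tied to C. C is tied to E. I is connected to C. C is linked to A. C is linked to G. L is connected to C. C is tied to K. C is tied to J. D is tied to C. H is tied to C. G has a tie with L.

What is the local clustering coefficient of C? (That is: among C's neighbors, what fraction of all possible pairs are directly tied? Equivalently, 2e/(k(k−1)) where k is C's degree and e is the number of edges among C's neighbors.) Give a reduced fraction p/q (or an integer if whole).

1/55

C's neighbors: A, B, D, E, F, G, H, I, J, K, and L (k = 11).
Possible neighbor pairs: C(11,2) = 55. Edges among them: G–L → e = 1.
Clustering(C) = 1/55.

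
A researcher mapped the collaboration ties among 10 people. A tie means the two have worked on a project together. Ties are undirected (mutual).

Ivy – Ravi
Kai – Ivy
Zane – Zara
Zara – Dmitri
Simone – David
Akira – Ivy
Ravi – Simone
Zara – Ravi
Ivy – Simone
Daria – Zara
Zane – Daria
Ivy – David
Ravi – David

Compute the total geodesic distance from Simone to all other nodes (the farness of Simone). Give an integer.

Distances from Simone: Akira:2, Daria:3, David:1, Dmitri:3, Ivy:1, Kai:2, Ravi:1, Zane:3, Zara:2.
Sum = 2 + 3 + 1 + 3 + 1 + 2 + 1 + 3 + 2 = 18.

18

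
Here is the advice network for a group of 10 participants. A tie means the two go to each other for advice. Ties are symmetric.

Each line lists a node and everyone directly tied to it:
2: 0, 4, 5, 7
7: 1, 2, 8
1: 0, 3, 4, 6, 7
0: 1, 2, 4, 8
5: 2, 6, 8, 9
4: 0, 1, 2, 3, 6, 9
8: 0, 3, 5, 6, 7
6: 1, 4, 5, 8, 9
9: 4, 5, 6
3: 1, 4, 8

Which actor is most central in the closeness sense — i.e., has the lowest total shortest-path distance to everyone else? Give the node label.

4

Farness (sum of distances to all others) for each node — 0:14, 1:13, 2:14, 3:15, 4:12, 5:14, 6:13, 7:16, 8:13, 9:16.
The smallest farness is 12, for 4, so 4 has the highest closeness.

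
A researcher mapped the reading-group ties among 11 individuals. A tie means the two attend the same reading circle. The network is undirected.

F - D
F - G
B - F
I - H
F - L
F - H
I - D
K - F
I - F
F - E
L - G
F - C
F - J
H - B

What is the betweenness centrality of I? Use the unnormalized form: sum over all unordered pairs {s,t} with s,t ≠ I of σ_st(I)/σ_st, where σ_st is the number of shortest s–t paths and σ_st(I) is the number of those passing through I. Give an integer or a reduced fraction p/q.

1/2

Pairs whose geodesics pass through I — H–D: 1/2.
All other pairs contribute 0.
Summing the contributions gives betweenness(I) = 1/2.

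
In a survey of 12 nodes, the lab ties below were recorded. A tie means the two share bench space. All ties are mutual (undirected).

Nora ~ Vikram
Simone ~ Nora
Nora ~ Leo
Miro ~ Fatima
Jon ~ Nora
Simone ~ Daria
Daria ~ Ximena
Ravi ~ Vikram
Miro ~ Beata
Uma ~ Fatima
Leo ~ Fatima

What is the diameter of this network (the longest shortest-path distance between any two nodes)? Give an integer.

7

Eccentricity of each node (its greatest distance to any other): Beata:7, Daria:6, Fatima:5, Jon:5, Leo:4, Miro:6, Nora:4, Ravi:6, Simone:5, Uma:6, Vikram:5, Ximena:7.
The maximum eccentricity is 7, realized for instance by the pair Beata–Ximena via Beata – Miro – Fatima – Leo – Nora – Simone – Daria – Ximena. So the diameter is 7.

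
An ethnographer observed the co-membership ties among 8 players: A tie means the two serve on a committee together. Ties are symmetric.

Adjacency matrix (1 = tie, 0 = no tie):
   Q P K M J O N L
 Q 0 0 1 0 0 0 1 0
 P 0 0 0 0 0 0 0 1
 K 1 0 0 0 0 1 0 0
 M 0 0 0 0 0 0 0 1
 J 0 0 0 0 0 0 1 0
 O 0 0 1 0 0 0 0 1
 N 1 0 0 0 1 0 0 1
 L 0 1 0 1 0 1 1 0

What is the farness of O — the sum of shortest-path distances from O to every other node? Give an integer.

13

Distances from O: J:3, K:1, L:1, M:2, N:2, P:2, Q:2.
Sum = 3 + 1 + 1 + 2 + 2 + 2 + 2 = 13.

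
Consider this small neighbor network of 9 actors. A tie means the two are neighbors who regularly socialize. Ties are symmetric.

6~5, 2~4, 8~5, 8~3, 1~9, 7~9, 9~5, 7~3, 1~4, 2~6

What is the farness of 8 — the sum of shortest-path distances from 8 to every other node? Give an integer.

18

Distances from 8: 1:3, 2:3, 3:1, 4:4, 5:1, 6:2, 7:2, 9:2.
Sum = 3 + 3 + 1 + 4 + 1 + 2 + 2 + 2 = 18.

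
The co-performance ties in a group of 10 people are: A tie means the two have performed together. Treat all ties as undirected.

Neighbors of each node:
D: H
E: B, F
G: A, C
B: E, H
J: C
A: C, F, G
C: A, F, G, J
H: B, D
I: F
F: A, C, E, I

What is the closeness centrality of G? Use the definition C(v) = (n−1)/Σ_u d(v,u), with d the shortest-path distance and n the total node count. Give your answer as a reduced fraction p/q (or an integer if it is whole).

Distances from G: A:1, B:4, C:1, D:6, E:3, F:2, H:5, I:3, J:2. Sum = 27.
n = 10, so closeness = 9/27 = 1/3.

1/3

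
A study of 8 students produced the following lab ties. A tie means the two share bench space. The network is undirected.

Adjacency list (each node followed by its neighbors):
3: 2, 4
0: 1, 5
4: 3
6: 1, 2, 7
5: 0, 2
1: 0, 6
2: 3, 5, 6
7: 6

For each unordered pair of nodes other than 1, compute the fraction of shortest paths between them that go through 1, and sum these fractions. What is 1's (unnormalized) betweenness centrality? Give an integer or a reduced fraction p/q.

Pairs whose geodesics pass through 1 — 6–0: 1; 0–7: 1.
All other pairs contribute 0.
Summing the contributions gives betweenness(1) = 2.

2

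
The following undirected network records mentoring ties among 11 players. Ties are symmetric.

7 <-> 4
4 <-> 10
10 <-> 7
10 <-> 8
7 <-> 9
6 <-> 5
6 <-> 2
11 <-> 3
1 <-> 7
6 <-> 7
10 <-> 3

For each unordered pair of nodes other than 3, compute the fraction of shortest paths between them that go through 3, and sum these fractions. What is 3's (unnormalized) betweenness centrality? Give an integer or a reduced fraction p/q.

9

Pairs whose geodesics pass through 3 — 9–11: 1; 6–11: 1; 11–5: 1; 11–4: 1; 11–10: 1; 11–8: 1; 11–1: 1; 11–2: 1; 11–7: 1.
All other pairs contribute 0.
Summing the contributions gives betweenness(3) = 9.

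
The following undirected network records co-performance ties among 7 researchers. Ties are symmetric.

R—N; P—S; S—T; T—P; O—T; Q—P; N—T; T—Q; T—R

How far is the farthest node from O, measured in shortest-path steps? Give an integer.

Distances from O: N:2, P:2, Q:2, R:2, S:2, T:1.
The largest is 2 (to N, P, R, Q, and S), so the eccentricity of O is 2.

2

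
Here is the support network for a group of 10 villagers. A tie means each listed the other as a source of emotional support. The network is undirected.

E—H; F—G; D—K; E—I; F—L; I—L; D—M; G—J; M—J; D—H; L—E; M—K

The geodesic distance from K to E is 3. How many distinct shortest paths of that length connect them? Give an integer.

1

The shortest distance is 3, and the only length-3 path is K–D–H–E. So there is exactly 1 shortest path.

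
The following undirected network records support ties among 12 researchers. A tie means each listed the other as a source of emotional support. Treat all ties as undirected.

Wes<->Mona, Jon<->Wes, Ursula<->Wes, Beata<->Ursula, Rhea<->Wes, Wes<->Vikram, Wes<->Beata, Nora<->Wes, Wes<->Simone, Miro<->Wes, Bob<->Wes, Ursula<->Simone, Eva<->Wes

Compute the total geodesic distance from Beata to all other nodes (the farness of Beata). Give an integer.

20

Distances from Beata: Bob:2, Eva:2, Jon:2, Miro:2, Mona:2, Nora:2, Rhea:2, Simone:2, Ursula:1, Vikram:2, Wes:1.
Sum = 2 + 2 + 2 + 2 + 2 + 2 + 2 + 2 + 1 + 2 + 1 = 20.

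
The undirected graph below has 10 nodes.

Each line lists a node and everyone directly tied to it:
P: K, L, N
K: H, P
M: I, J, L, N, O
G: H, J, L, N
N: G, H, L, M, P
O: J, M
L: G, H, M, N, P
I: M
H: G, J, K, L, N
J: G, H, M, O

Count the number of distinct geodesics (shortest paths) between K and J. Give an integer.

The shortest distance is 2, and the only length-2 path is K–H–J. So there is exactly 1 shortest path.

1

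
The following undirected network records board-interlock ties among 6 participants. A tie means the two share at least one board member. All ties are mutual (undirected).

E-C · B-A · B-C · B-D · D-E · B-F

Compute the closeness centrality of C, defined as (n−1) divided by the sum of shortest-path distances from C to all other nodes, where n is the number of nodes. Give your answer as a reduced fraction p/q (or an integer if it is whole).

Distances from C: A:2, B:1, D:2, E:1, F:2. Sum = 8.
n = 6, so closeness = 5/8.

5/8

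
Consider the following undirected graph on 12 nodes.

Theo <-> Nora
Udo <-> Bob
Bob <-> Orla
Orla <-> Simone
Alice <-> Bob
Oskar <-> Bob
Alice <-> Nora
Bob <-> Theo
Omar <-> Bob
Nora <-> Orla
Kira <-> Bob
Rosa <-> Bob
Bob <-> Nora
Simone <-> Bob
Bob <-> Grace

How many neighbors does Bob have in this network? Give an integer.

11

Bob is directly tied to Alice, Grace, Kira, Nora, Omar, Orla, Oskar, Rosa, Simone, Theo, and Udo. That is 11 neighbors, so the degree of Bob is 11.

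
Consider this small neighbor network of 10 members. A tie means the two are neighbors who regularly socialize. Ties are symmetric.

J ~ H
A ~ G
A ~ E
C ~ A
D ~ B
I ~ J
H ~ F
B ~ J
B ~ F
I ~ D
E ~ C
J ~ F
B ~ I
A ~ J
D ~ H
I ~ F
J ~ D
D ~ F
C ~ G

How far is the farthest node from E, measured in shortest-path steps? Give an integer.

3

Distances from E: A:1, B:3, C:1, D:3, F:3, G:2, H:3, I:3, J:2.
The largest is 3 (to D, F, B, H, and I), so the eccentricity of E is 3.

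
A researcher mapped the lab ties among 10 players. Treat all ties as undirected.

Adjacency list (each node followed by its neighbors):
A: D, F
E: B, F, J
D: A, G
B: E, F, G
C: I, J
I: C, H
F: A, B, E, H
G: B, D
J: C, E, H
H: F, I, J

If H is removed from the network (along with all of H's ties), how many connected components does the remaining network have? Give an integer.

1

H's neighbors (F, I, and J) remain reachable from one another through other ties, so the rest of the network stays in one piece.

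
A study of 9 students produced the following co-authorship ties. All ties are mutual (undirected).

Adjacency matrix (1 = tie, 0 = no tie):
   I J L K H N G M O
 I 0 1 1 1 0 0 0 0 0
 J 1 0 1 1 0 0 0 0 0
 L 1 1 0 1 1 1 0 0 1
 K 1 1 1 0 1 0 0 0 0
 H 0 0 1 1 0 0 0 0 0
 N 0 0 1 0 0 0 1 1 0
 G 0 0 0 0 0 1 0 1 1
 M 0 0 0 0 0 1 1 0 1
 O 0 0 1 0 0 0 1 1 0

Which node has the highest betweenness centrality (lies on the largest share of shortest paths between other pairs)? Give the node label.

Unnormalized betweenness of each node: G:1/3, H:0, I:0, J:0, K:1, L:52/3, M:1/3, N:5, O:5.
L has the largest value, 52/3, making it the main broker — the node through which the most shortest paths run.

L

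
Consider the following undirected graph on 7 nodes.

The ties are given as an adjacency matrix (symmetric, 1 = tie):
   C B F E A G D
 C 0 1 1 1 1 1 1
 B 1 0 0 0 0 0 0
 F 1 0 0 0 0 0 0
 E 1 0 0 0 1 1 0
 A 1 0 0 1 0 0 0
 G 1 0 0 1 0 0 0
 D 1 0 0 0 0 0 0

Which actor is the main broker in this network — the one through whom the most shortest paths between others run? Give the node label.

C

Unnormalized betweenness of each node: A:0, B:0, C:25/2, D:0, E:1/2, F:0, G:0.
C has the largest value, 25/2, making it the main broker — the node through which the most shortest paths run.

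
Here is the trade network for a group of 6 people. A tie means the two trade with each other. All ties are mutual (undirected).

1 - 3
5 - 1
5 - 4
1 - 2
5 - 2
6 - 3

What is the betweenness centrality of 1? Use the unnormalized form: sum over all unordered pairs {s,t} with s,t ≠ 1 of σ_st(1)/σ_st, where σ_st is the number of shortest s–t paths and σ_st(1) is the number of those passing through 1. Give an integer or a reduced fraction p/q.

6

Pairs whose geodesics pass through 1 — 5–6: 1; 5–3: 1; 4–6: 1; 4–3: 1; 2–6: 1; 2–3: 1.
All other pairs contribute 0.
Summing the contributions gives betweenness(1) = 6.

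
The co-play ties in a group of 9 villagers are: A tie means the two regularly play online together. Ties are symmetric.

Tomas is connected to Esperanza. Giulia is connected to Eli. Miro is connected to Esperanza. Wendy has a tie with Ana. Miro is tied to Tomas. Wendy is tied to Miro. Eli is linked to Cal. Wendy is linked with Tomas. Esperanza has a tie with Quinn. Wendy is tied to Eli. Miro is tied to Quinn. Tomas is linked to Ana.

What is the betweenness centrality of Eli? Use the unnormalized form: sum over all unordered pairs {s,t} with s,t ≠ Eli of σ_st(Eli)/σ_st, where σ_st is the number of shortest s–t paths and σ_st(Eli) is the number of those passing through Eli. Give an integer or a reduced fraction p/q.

13

Pairs whose geodesics pass through Eli — Giulia–Cal: 1; Giulia–Ana: 1; Giulia–Tomas: 1; Giulia–Esperanza: 2/2; Giulia–Quinn: 1; Giulia–Wendy: 1; Giulia–Miro: 1; Cal–Ana: 1; Cal–Tomas: 1; Cal–Esperanza: 2/2; Cal–Quinn: 1; Cal–Wendy: 1; Cal–Miro: 1.
All other pairs contribute 0.
Summing the contributions gives betweenness(Eli) = 13.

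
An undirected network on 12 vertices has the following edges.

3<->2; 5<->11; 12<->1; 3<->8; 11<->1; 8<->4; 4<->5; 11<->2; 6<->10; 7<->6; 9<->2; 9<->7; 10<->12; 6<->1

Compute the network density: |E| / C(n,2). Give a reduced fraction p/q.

7/33

There are 14 edges and 12 nodes, so the maximum possible is C(12,2) = 66.
Density = 14/66 = 7/33.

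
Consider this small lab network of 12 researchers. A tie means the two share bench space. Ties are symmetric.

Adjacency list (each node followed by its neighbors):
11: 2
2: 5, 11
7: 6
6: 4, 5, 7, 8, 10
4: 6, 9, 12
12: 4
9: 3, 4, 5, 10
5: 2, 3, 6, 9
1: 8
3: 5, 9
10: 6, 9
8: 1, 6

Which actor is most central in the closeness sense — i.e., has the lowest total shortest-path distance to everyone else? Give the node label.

6

Farness (sum of distances to all others) for each node — 1:36, 2:28, 3:26, 4:23, 5:20, 6:18, 7:28, 8:26, 9:23, 10:25, 11:38, 12:33.
The smallest farness is 18, for 6, so 6 has the highest closeness.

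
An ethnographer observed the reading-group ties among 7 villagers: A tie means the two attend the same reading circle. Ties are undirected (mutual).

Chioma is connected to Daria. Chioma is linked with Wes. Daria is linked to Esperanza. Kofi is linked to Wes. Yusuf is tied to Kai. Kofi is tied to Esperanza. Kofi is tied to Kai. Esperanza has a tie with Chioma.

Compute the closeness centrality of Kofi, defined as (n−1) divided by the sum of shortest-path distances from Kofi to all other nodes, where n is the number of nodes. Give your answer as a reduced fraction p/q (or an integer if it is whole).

2/3

Distances from Kofi: Chioma:2, Daria:2, Esperanza:1, Kai:1, Wes:1, Yusuf:2. Sum = 9.
n = 7, so closeness = 6/9 = 2/3.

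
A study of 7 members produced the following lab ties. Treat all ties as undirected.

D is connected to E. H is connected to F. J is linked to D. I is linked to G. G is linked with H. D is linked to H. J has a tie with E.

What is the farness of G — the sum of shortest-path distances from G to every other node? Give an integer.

Distances from G: D:2, E:3, F:2, H:1, I:1, J:3.
Sum = 2 + 3 + 2 + 1 + 1 + 3 = 12.

12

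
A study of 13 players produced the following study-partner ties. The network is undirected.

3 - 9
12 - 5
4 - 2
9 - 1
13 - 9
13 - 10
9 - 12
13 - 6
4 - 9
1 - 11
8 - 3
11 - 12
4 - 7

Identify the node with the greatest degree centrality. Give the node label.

Degrees — 1:2, 2:1, 3:2, 4:3, 5:1, 6:1, 7:1, 8:1, 9:5, 10:1, 11:2, 12:3, 13:3.
The maximum is 5, attained only by 9.

9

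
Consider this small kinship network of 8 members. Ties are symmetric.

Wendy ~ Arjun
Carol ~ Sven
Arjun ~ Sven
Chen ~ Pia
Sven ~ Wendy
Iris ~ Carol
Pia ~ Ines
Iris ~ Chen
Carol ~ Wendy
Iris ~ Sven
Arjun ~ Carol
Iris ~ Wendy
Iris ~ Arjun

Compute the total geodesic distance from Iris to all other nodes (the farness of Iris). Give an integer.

Distances from Iris: Arjun:1, Carol:1, Chen:1, Ines:3, Pia:2, Sven:1, Wendy:1.
Sum = 1 + 1 + 1 + 3 + 2 + 1 + 1 = 10.

10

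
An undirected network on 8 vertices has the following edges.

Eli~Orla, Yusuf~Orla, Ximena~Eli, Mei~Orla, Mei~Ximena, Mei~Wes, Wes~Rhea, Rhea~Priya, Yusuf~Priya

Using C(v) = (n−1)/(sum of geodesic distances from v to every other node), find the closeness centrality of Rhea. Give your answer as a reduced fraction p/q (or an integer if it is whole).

7/16

Distances from Rhea: Eli:4, Mei:2, Orla:3, Priya:1, Wes:1, Ximena:3, Yusuf:2. Sum = 16.
n = 8, so closeness = 7/16.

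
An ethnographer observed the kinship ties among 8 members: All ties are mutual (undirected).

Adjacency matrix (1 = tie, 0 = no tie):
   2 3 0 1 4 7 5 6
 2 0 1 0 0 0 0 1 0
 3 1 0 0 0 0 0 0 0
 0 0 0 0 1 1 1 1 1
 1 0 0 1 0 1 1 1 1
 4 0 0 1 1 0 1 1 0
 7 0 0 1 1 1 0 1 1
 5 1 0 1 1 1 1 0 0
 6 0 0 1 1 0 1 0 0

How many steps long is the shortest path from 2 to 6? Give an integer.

3

One shortest route is 2 – 5 – 0 – 6, which uses 3 edges, and at distance 2 from 2 we only reach {0, 1, 4, 7}, which does not include 6. So d(2,6) = 3.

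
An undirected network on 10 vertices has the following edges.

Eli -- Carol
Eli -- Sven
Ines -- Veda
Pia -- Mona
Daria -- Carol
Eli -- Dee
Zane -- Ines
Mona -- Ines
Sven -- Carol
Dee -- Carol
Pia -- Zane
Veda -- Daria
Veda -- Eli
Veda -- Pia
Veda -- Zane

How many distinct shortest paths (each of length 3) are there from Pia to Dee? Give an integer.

1

The shortest distance is 3, and the only length-3 path is Pia–Veda–Eli–Dee. So there is exactly 1 shortest path.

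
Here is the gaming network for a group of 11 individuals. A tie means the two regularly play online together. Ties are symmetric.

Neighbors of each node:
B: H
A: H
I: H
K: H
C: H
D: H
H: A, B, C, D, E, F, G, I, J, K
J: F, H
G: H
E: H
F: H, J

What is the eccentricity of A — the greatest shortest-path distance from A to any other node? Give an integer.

Distances from A: B:2, C:2, D:2, E:2, F:2, G:2, H:1, I:2, J:2, K:2.
The largest is 2 (to B, F, D, E, J, C, I, G, and K), so the eccentricity of A is 2.

2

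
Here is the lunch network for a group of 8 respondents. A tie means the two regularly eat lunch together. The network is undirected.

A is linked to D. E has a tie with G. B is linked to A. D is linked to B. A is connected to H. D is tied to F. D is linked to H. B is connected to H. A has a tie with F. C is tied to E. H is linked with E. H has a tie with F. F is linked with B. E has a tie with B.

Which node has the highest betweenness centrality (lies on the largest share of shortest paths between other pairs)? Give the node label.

Unnormalized betweenness of each node: A:0, B:9/2, C:0, D:0, E:11, F:0, G:0, H:9/2.
E has the largest value, 11, making it the main broker — the node through which the most shortest paths run.

E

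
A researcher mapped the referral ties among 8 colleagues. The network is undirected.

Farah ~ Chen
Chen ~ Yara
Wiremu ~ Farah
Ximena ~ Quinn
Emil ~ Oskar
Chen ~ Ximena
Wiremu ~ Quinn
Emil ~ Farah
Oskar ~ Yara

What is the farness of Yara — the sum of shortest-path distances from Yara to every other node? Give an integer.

Distances from Yara: Chen:1, Emil:2, Farah:2, Oskar:1, Quinn:3, Wiremu:3, Ximena:2.
Sum = 1 + 2 + 2 + 1 + 3 + 3 + 2 = 14.

14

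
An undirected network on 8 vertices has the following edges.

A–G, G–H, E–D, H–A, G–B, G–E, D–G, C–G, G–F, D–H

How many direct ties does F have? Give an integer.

F is directly tied to G. That is 1 neighbor, so the degree of F is 1.

1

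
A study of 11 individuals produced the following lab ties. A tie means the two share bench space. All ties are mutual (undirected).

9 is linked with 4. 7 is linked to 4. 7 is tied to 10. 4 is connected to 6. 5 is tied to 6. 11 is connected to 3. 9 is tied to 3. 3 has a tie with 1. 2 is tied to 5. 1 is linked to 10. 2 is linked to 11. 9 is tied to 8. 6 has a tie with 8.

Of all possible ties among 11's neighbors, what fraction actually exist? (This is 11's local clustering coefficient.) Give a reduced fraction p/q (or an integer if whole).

0

11's neighbors: 2 and 3 (k = 2).
Possible neighbor pairs: C(2,2) = 1. Edges among them: none → e = 0.
Clustering(11) = 0/1.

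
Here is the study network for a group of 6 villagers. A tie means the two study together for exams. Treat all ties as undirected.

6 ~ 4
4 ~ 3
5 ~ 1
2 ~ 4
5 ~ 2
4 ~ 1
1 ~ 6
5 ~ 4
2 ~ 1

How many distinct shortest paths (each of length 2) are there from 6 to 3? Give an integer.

1

The shortest distance is 2, and the only length-2 path is 6–4–3. So there is exactly 1 shortest path.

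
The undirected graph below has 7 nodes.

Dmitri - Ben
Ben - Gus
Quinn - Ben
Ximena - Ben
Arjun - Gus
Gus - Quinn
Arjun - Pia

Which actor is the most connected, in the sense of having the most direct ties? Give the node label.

Ben

Degrees — Arjun:2, Ben:4, Dmitri:1, Gus:3, Pia:1, Quinn:2, Ximena:1.
The maximum is 4, attained only by Ben.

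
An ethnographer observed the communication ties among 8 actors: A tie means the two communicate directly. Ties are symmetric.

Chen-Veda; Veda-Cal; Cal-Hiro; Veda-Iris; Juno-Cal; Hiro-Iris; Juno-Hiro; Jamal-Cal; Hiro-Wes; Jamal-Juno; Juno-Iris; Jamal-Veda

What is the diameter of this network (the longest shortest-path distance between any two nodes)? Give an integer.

4

Eccentricity of each node (its greatest distance to any other): Cal:2, Chen:4, Hiro:3, Iris:2, Jamal:3, Juno:3, Veda:3, Wes:4.
The maximum eccentricity is 4, realized for instance by the pair Chen–Wes via Chen – Veda – Cal – Hiro – Wes. So the diameter is 4.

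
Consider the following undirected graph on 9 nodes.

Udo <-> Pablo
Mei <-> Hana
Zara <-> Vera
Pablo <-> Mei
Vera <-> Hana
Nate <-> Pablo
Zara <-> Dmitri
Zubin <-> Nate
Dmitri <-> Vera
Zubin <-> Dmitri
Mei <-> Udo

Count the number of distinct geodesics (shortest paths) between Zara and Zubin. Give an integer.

The shortest distance is 2, and the only length-2 path is Zara–Dmitri–Zubin. So there is exactly 1 shortest path.

1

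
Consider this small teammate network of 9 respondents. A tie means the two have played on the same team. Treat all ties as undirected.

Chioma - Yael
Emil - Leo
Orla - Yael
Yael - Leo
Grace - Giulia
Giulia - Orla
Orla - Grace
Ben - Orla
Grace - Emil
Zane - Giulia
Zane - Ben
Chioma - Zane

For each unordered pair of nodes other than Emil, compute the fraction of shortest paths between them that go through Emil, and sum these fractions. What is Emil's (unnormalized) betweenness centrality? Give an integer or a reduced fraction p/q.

3/2

Pairs whose geodesics pass through Emil — Leo–Grace: 1; Leo–Giulia: 1/2.
All other pairs contribute 0.
Summing the contributions gives betweenness(Emil) = 3/2.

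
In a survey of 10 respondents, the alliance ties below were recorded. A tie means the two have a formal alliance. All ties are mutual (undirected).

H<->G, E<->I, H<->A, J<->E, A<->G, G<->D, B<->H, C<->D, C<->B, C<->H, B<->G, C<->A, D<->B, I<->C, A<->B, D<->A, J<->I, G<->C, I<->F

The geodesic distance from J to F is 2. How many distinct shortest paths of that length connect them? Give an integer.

The shortest distance is 2, and the only length-2 path is J–I–F. So there is exactly 1 shortest path.

1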